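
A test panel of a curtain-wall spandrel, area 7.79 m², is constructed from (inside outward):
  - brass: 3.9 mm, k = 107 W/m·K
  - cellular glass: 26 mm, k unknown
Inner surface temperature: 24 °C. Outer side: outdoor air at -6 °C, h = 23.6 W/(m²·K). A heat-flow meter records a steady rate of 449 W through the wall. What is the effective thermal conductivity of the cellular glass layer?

k ≈ 0.0544 W/(m·K)

Thermal resistances in series:
R_brass = L/(kA) = 0.0039/(107×7.79) = 4.679×10^-6 K/W
R_outer film = 1/(h_o·A) = 1/(23.6×7.79) = 0.005439 K/W
Sum of known resistances R_other = 0.005444 K/W
Total R = ΔT/Q = 30/449 = 0.06682 K/W
R_cellular glass = R_total − R_other = 0.06137 K/W
k = L/(R·A) = 0.026/(0.06137×7.79)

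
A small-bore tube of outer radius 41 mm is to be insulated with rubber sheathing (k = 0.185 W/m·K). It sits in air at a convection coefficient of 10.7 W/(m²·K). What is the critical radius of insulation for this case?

For a cylinder r_cr = k/h = 0.185/10.7
r_cr = 17.3 mm; since the bare radius (41 mm) is above r_cr, any added insulation will reduce heat loss.

r_cr ≈ 17.3 mm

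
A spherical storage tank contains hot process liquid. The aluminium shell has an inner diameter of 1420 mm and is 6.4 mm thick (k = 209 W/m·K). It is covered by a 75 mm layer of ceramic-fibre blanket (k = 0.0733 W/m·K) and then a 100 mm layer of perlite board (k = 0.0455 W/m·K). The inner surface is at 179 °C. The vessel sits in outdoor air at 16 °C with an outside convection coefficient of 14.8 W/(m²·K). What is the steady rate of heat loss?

Q ≈ 409 W

Radial (spherical) resistances in series:
R_aluminium shell = (1/0.71 − 1/0.7164)/(4π×209) = 4.791×10^-6 K/W
R_ceramic-fibre blanket = (1/0.7164 − 1/0.7914)/(4π×0.0733) = 0.1436 K/W
R_perlite board = (1/0.7914 − 1/0.8914)/(4π×0.0455) = 0.2479 K/W
R_outer film = 1/(h·4πr_o²) = 1/(14.8×4π×0.8914²) = 0.006767 K/W
R_total = 0.3983 K/W
Q = ΔT/R_total = 163/0.3983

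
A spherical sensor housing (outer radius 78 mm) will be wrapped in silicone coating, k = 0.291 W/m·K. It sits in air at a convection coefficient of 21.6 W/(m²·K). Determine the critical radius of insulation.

For a sphere r_cr = 2k/h = 2×0.291/21.6
r_cr = 26.9 mm; since the bare radius (78 mm) is above r_cr, any added insulation will reduce heat loss.

r_cr ≈ 26.9 mm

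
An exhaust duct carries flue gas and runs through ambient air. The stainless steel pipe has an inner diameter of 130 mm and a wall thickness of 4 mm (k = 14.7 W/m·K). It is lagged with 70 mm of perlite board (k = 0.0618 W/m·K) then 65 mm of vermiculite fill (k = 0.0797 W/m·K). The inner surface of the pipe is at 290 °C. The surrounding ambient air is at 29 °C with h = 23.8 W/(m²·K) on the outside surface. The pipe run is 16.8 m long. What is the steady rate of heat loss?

Per-layer cylindrical resistances, series-summed:
R_stainless steel pipe wall = ln(69/65)/(2π×14.7×16.8) = 3.849×10^-5 K/W
R_perlite board = ln(139/69)/(2π×0.0618×16.8) = 0.1074 K/W
R_vermiculite fill = ln(204/139)/(2π×0.0797×16.8) = 0.0456 K/W
R_outer film = 1/(h_o·2πr_oL) = 1/(23.8×2π×0.204×16.8) = 0.001951 K/W
R_total = 0.155 K/W
Q = ΔT/R_total = 261/0.155

Q ≈ 1680 W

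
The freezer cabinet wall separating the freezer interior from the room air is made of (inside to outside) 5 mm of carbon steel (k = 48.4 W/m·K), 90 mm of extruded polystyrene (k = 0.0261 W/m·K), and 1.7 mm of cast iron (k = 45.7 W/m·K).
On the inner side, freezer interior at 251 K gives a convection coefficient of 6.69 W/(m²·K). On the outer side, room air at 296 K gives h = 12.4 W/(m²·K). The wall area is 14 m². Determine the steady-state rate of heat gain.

Q ≈ 171 W

Using the resistance-network approach (series):
R_inner film = 1/(h_i·A) = 1/(6.69×14) = 0.01068 K/W
R_carbon steel = L/(kA) = 0.005/(48.4×14) = 7.379×10^-6 K/W
R_extruded polystyrene = L/(kA) = 0.09/(0.0261×14) = 0.2463 K/W
R_cast iron = L/(kA) = 0.0017/(45.7×14) = 2.657×10^-6 K/W
R_outer film = 1/(h_o·A) = 1/(12.4×14) = 0.00576 K/W
R_total = 0.2628 K/W
Q = ΔT / R_total = 45 / 0.2628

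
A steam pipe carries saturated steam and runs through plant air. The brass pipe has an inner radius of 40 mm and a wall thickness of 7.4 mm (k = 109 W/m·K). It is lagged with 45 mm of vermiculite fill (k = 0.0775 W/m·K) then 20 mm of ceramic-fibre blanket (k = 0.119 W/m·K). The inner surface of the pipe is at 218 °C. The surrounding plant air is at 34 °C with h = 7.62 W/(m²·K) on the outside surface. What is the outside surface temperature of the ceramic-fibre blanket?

T ≈ 52.8 °C

Radial resistances (cylindrical: R_cond = ln(r_o/r_i)/(2πkL), R_conv = 1/(h·2πrL)):
R_brass pipe wall = ln(47.4/40)/(2π×109×1) = 2.478×10^-4 K/W
R_vermiculite fill = ln(92.4/47.4)/(2π×0.0775×1) = 1.371 K/W
R_ceramic-fibre blanket = ln(112.4/92.4)/(2π×0.119×1) = 0.2621 K/W
R_outer film = 1/(h_o·2πr_oL) = 1/(7.62×2π×0.1124×1) = 0.1858 K/W
R_total = 1.819 K/W
Q = ΔT/R_total = 184/1.819
Q = 101 W/m
T_interface = T_inner − Q·ΣR(inner→interface) = 218 − 101×1.633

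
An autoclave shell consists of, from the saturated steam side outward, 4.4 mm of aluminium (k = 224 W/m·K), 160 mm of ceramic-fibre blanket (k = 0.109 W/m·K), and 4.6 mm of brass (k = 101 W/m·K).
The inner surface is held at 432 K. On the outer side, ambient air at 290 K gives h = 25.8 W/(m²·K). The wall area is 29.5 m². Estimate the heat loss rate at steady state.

Using the resistance-network approach (series):
R_aluminium = L/(kA) = 0.0044/(224×29.5) = 6.659×10^-7 K/W
R_ceramic-fibre blanket = L/(kA) = 0.16/(0.109×29.5) = 0.04976 K/W
R_brass = L/(kA) = 0.0046/(101×29.5) = 1.544×10^-6 K/W
R_outer film = 1/(h_o·A) = 1/(25.8×29.5) = 0.001314 K/W
R_total = 0.05108 K/W
Q = ΔT / R_total = 142 / 0.05108

Q ≈ 2780 W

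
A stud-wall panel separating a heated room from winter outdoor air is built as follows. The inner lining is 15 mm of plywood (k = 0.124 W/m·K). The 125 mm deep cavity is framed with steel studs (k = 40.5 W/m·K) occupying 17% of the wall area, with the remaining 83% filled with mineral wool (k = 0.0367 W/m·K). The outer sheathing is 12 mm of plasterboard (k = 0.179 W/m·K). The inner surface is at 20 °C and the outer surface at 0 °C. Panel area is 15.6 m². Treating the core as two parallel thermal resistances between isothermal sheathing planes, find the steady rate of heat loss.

Sheathing layers in series; stud and cavity paths in parallel between them.
R_inner = 0.015/(0.124×15.6) = 0.007754 K/W
R_stud  = 0.125/(40.5×0.17×15.6) = 0.001164 K/W
R_cav   = 0.125/(0.0367×0.83×15.6) = 0.2631 K/W
1/R_core = 1/R_stud + 1/R_cav → R_core = 0.001159 K/W
R_outer = 0.012/(0.179×15.6) = 0.004297 K/W
R_total = 0.01321 K/W
Q = ΔT/R_total = 20/0.01321

Q ≈ 1510 W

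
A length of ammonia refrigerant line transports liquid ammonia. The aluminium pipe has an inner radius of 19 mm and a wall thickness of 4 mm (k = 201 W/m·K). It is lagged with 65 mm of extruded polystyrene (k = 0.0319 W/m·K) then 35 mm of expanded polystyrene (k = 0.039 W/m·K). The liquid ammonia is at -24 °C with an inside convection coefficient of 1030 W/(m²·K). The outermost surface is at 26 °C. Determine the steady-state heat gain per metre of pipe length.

Per-layer cylindrical resistances, series-summed:
R_inner film = 1/(h_i·2πr₁L) = 1/(1030×2π×0.019×1) = 0.008133 K/W
R_aluminium pipe wall = ln(23/19)/(2π×201×1) = 1.513×10^-4 K/W
R_extruded polystyrene = ln(88/23)/(2π×0.0319×1) = 6.695 K/W
R_expanded polystyrene = ln(123/88)/(2π×0.039×1) = 1.366 K/W
R_total = 8.069 K/W
Q = ΔT/R_total = 50/8.069

q′ ≈ 6.2 W/m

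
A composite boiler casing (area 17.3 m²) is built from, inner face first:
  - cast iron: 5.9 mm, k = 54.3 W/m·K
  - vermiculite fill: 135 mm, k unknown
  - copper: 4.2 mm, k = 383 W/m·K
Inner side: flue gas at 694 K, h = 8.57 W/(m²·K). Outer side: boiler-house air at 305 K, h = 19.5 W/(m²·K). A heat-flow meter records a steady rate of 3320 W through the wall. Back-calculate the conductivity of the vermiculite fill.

k ≈ 0.0726 W/(m·K)

Treating each layer as a thermal resistance in series:
R_inner film = 1/(h_i·A) = 1/(8.57×17.3) = 0.006745 K/W
R_cast iron = L/(kA) = 0.0059/(54.3×17.3) = 6.281×10^-6 K/W
R_copper = L/(kA) = 0.0042/(383×17.3) = 6.339×10^-7 K/W
R_outer film = 1/(h_o·A) = 1/(19.5×17.3) = 0.002964 K/W
Sum of known resistances R_other = 0.009716 K/W
Total R = ΔT/Q = 389/3320 = 0.1172 K/W
R_vermiculite fill = R_total − R_other = 0.1075 K/W
k = L/(R·A) = 0.135/(0.1075×17.3)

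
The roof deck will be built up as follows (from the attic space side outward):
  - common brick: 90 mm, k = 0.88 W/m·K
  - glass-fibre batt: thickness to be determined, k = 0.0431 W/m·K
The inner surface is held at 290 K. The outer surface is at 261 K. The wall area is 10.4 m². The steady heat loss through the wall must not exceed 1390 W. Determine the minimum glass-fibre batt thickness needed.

Model the wall as resistances in series:
R_common brick = L/(kA) = 0.09/(0.88×10.4) = 0.009834 K/W
Sum of the known resistances R_other = 0.009834 K/W
Required total resistance R_tot = ΔT/Q_allow = 29/1390 = 0.02086 K/W
R_glass-fibre batt = R_tot − R_other = 0.01103 K/W
L = R·k·A = 0.01103×0.0431×10.4

L ≈ 4.94 mm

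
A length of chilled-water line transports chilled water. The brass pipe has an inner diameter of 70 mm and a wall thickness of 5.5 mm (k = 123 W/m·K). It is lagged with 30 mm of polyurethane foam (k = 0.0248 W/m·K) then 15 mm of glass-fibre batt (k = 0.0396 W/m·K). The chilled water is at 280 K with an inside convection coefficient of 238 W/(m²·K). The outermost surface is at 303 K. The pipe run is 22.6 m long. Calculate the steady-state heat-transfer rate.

For a radial system each layer contributes R = ln(r_out/r_in)/(2πkL); films add R = 1/(hA).
R_inner film = 1/(h_i·2πr₁L) = 1/(238×2π×0.035×22.6) = 8.454×10^-4 K/W
R_brass pipe wall = ln(40.5/35)/(2π×123×22.6) = 8.356×10^-6 K/W
R_polyurethane foam = ln(70.5/40.5)/(2π×0.0248×22.6) = 0.1574 K/W
R_glass-fibre batt = ln(85.5/70.5)/(2π×0.0396×22.6) = 0.0343 K/W
R_total = 0.1926 K/W
Q = ΔT/R_total = 23/0.1926

Q ≈ 119 W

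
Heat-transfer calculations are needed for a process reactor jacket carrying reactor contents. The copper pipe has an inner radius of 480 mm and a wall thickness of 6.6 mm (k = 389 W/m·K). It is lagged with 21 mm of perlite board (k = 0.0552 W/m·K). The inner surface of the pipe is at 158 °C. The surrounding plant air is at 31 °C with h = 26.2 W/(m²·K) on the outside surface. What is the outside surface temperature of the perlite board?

Per-layer cylindrical resistances, series-summed:
R_copper pipe wall = ln(486.6/480)/(2π×389×1) = 5.587×10^-6 K/W
R_perlite board = ln(507.6/486.6)/(2π×0.0552×1) = 0.1218 K/W
R_outer film = 1/(h_o·2πr_oL) = 1/(26.2×2π×0.5076×1) = 0.01197 K/W
R_total = 0.1338 K/W
Q = ΔT/R_total = 127/0.1338
Q = 949 W/m
T_interface = T_inner − Q·ΣR(inner→interface) = 158 − 949×0.1218

T ≈ 42.4 °C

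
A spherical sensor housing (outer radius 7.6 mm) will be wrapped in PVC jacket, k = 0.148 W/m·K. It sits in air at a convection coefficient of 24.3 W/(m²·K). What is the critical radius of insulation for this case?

r_cr ≈ 12.2 mm

For a sphere r_cr = 2k/h = 2×0.148/24.3
r_cr = 12.2 mm; since the bare radius (7.6 mm) is below r_cr, adding a thin layer of insulation will *increase* heat loss.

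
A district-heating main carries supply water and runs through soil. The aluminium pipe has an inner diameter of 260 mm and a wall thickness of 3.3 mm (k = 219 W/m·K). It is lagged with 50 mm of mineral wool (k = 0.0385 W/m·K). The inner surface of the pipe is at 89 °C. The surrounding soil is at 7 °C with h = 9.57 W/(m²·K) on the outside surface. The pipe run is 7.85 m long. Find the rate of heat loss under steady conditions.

Q ≈ 457 W

Cylindrical conduction, so R = ln(r₂/r₁)/(2πkL) per layer, in series:
R_aluminium pipe wall = ln(133.3/130)/(2π×219×7.85) = 2.321×10^-6 K/W
R_mineral wool = ln(183.3/133.3)/(2π×0.0385×7.85) = 0.1677 K/W
R_outer film = 1/(h_o·2πr_oL) = 1/(9.57×2π×0.1833×7.85) = 0.01156 K/W
R_total = 0.1793 K/W
Q = ΔT/R_total = 82/0.1793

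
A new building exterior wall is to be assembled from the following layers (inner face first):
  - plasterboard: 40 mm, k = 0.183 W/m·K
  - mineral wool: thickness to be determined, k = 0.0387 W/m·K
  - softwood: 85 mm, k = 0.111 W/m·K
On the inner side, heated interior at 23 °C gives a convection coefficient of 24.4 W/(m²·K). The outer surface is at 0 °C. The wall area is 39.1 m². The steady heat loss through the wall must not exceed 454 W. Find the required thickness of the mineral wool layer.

L ≈ 37 mm

Model the wall as resistances in series:
R_inner film = 1/(h_i·A) = 1/(24.4×39.1) = 0.001048 K/W
R_plasterboard = L/(kA) = 0.04/(0.183×39.1) = 0.00559 K/W
R_softwood = L/(kA) = 0.085/(0.111×39.1) = 0.01958 K/W
Sum of the known resistances R_other = 0.02622 K/W
Required total resistance R_tot = ΔT/Q_allow = 23/454 = 0.05066 K/W
R_mineral wool = R_tot − R_other = 0.02444 K/W
L = R·k·A = 0.02444×0.0387×39.1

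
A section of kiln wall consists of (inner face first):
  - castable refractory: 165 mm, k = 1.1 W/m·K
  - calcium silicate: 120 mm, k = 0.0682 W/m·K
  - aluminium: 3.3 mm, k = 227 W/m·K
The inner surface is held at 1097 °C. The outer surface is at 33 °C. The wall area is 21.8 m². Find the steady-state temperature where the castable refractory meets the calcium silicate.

T ≈ 1010 °C

Series thermal resistances:
R_castable refractory = L/(kA) = 0.165/(1.1×21.8) = 0.006881 K/W
R_calcium silicate = L/(kA) = 0.12/(0.0682×21.8) = 0.08071 K/W
R_aluminium = L/(kA) = 0.0033/(227×21.8) = 6.669×10^-7 K/W
R_total = 0.08759 K/W;  Q = ΔT/R_total = 1064/0.08759 = 12150 W
T_interface = T_inner − Q·ΣR(inner→interface) = 1097 − 12100×0.006881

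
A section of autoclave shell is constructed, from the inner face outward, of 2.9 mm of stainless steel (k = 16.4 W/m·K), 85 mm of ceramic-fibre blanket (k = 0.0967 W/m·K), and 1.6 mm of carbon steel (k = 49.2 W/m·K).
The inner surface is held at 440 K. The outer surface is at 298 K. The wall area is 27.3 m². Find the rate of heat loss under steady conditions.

Q ≈ 4410 W

Using the resistance-network approach (series):
R_stainless steel = L/(kA) = 0.0029/(16.4×27.3) = 6.477×10^-6 K/W
R_ceramic-fibre blanket = L/(kA) = 0.085/(0.0967×27.3) = 0.0322 K/W
R_carbon steel = L/(kA) = 0.0016/(49.2×27.3) = 1.191×10^-6 K/W
R_total = 0.03221 K/W
Q = ΔT / R_total = 142 / 0.03221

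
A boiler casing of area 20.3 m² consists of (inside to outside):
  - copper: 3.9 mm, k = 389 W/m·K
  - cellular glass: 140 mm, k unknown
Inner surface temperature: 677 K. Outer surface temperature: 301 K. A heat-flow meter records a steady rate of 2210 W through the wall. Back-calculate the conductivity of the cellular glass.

k ≈ 0.0405 W/(m·K)

Thermal resistances in series:
R_copper = L/(kA) = 0.0039/(389×20.3) = 4.939×10^-7 K/W
Sum of known resistances R_other = 4.939×10^-7 K/W
Total R = ΔT/Q = 376/2210 = 0.1701 K/W
R_cellular glass = R_total − R_other = 0.1701 K/W
k = L/(R·A) = 0.14/(0.1701×20.3)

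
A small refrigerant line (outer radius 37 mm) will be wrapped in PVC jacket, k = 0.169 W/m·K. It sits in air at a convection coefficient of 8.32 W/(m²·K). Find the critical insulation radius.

For a cylinder r_cr = k/h = 0.169/8.32
r_cr = 20.3 mm; since the bare radius (37 mm) is above r_cr, any added insulation will reduce heat loss.

r_cr ≈ 20.3 mm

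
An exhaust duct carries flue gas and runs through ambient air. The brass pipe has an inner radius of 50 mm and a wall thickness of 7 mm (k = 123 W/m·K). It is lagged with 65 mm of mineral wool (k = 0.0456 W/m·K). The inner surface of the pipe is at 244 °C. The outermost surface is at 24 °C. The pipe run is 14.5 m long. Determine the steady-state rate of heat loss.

Q ≈ 1200 W

Cylindrical conduction, so R = ln(r₂/r₁)/(2πkL) per layer, in series:
R_brass pipe wall = ln(57/50)/(2π×123×14.5) = 1.169×10^-5 K/W
R_mineral wool = ln(122/57)/(2π×0.0456×14.5) = 0.1832 K/W
R_total = 0.1832 K/W
Q = ΔT/R_total = 220/0.1832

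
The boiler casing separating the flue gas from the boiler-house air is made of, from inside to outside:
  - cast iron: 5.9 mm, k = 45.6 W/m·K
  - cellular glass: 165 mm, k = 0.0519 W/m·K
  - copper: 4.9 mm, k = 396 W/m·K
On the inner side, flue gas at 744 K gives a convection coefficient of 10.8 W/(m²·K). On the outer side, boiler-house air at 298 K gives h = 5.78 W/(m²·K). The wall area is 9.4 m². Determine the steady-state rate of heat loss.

Q ≈ 1220 W

Using the resistance-network approach (series):
R_inner film = 1/(h_i·A) = 1/(10.8×9.4) = 0.00985 K/W
R_cast iron = L/(kA) = 0.0059/(45.6×9.4) = 1.376×10^-5 K/W
R_cellular glass = L/(kA) = 0.165/(0.0519×9.4) = 0.3382 K/W
R_copper = L/(kA) = 0.0049/(396×9.4) = 1.316×10^-6 K/W
R_outer film = 1/(h_o·A) = 1/(5.78×9.4) = 0.01841 K/W
R_total = 0.3665 K/W
Q = ΔT / R_total = 446 / 0.3665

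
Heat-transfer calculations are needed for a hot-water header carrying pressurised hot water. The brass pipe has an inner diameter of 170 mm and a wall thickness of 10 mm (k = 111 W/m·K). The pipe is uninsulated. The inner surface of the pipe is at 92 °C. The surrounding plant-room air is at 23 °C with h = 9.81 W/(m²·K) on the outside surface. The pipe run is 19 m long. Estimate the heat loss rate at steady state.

For a radial system each layer contributes R = ln(r_out/r_in)/(2πkL); films add R = 1/(hA).
R_brass pipe wall = ln(95/85)/(2π×111×19) = 8.394×10^-6 K/W
R_outer film = 1/(h_o·2πr_oL) = 1/(9.81×2π×0.095×19) = 0.008988 K/W
R_total = 0.008997 K/W
Q = ΔT/R_total = 69/0.008997

Q ≈ 7670 W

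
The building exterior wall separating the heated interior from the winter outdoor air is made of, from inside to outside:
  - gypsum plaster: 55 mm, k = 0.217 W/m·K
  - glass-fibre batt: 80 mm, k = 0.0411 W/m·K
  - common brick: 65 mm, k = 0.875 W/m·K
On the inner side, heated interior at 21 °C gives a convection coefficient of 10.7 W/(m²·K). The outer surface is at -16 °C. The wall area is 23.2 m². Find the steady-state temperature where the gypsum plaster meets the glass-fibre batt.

T ≈ 15.6 °C

Treating each layer as a thermal resistance in series:
R_inner film = 1/(h_i·A) = 1/(10.7×23.2) = 0.004028 K/W
R_gypsum plaster = L/(kA) = 0.055/(0.217×23.2) = 0.01092 K/W
R_glass-fibre batt = L/(kA) = 0.08/(0.0411×23.2) = 0.0839 K/W
R_common brick = L/(kA) = 0.065/(0.875×23.2) = 0.003202 K/W
R_total = 0.1021 K/W;  Q = ΔT/R_total = 37/0.1021 = 362.6 W
T_interface = T_inner − Q·ΣR(inner→interface) = 21 − 363×0.01495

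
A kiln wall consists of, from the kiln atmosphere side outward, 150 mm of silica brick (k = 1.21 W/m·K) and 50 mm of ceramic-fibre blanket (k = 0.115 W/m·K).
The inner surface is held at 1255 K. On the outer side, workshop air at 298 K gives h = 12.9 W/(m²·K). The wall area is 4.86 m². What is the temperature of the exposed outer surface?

T ≈ 415 K

Thermal resistances in series:
R_silica brick = L/(kA) = 0.15/(1.21×4.86) = 0.02551 K/W
R_ceramic-fibre blanket = L/(kA) = 0.05/(0.115×4.86) = 0.08946 K/W
R_outer film = 1/(h_o·A) = 1/(12.9×4.86) = 0.01595 K/W
R_total = 0.1309 K/W;  Q = ΔT/R_total = 957/0.1309 = 7310 W
T_interface = T_inner − Q·ΣR(inner→interface) = 1255 − 7310×0.115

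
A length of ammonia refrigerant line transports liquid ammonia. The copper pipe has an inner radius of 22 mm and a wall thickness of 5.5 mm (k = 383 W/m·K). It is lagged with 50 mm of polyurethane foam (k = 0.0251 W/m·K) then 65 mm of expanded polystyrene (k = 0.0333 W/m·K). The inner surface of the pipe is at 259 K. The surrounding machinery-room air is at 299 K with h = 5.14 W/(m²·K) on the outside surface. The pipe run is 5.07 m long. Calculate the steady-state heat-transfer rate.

Q ≈ 20.9 W

For a radial system each layer contributes R = ln(r_out/r_in)/(2πkL); films add R = 1/(hA).
R_copper pipe wall = ln(27.5/22)/(2π×383×5.07) = 1.829×10^-5 K/W
R_polyurethane foam = ln(77.5/27.5)/(2π×0.0251×5.07) = 1.296 K/W
R_expanded polystyrene = ln(142.5/77.5)/(2π×0.0333×5.07) = 0.5742 K/W
R_outer film = 1/(h_o·2πr_oL) = 1/(5.14×2π×0.1425×5.07) = 0.04286 K/W
R_total = 1.913 K/W
Q = ΔT/R_total = 40/1.913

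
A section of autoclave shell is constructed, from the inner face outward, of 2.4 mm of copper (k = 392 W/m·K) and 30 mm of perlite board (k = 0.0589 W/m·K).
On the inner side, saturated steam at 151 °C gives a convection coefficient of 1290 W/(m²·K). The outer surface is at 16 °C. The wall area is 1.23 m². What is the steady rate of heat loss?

Using the resistance-network approach (series):
R_inner film = 1/(h_i·A) = 1/(1290×1.23) = 6.302×10^-4 K/W
R_copper = L/(kA) = 0.0024/(392×1.23) = 4.978×10^-6 K/W
R_perlite board = L/(kA) = 0.03/(0.0589×1.23) = 0.4141 K/W
R_total = 0.4147 K/W
Q = ΔT / R_total = 135 / 0.4147

Q ≈ 326 W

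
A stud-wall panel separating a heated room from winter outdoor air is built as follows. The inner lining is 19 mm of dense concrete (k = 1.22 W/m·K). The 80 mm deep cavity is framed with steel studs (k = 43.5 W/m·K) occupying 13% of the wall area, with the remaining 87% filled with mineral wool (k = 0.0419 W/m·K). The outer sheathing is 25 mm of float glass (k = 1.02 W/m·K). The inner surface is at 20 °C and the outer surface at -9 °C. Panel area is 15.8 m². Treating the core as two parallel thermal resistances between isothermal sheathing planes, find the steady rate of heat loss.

Q ≈ 8460 W

Sheathing layers in series; stud and cavity paths in parallel between them.
R_inner = 0.019/(1.22×15.8) = 9.857×10^-4 K/W
R_stud  = 0.08/(43.5×0.13×15.8) = 8.954×10^-4 K/W
R_cav   = 0.08/(0.0419×0.87×15.8) = 0.1389 K/W
1/R_core = 1/R_stud + 1/R_cav → R_core = 8.896×10^-4 K/W
R_outer = 0.025/(1.02×15.8) = 0.001551 K/W
R_total = 0.003427 K/W
Q = ΔT/R_total = 29/0.003427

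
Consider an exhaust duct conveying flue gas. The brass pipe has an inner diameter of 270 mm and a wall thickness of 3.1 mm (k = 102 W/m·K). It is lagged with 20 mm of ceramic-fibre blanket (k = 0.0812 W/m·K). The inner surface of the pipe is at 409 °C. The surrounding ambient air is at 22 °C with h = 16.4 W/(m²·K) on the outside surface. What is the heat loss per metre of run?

q′ ≈ 1190 W/m

Cylindrical conduction, so R = ln(r₂/r₁)/(2πkL) per layer, in series:
R_brass pipe wall = ln(138.1/135)/(2π×102×1) = 3.542×10^-5 K/W
R_ceramic-fibre blanket = ln(158.1/138.1)/(2π×0.0812×1) = 0.2651 K/W
R_outer film = 1/(h_o·2πr_oL) = 1/(16.4×2π×0.1581×1) = 0.06138 K/W
R_total = 0.3265 K/W
Q = ΔT/R_total = 387/0.3265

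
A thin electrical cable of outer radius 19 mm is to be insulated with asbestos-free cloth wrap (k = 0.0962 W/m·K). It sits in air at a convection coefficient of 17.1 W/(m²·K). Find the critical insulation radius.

r_cr ≈ 5.63 mm

For a cylinder r_cr = k/h = 0.0962/17.1
r_cr = 5.63 mm; since the bare radius (19 mm) is above r_cr, any added insulation will reduce heat loss.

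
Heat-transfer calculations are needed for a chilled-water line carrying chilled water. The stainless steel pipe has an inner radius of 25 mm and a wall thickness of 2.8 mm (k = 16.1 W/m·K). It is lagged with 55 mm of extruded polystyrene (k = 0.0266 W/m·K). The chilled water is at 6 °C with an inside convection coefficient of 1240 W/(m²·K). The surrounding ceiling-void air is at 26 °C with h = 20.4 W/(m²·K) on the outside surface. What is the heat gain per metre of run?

Treating each annulus and film as a series resistance:
R_inner film = 1/(h_i·2πr₁L) = 1/(1240×2π×0.025×1) = 0.005134 K/W
R_stainless steel pipe wall = ln(27.8/25)/(2π×16.1×1) = 0.001049 K/W
R_extruded polystyrene = ln(82.8/27.8)/(2π×0.0266×1) = 6.53 K/W
R_outer film = 1/(h_o·2πr_oL) = 1/(20.4×2π×0.0828×1) = 0.09422 K/W
R_total = 6.63 K/W
Q = ΔT/R_total = 20/6.63

q′ ≈ 3.02 W/m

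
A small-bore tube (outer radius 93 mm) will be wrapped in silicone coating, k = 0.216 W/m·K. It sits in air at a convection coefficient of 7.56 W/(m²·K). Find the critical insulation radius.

For a cylinder r_cr = k/h = 0.216/7.56
r_cr = 28.6 mm; since the bare radius (93 mm) is above r_cr, any added insulation will reduce heat loss.

r_cr ≈ 28.6 mm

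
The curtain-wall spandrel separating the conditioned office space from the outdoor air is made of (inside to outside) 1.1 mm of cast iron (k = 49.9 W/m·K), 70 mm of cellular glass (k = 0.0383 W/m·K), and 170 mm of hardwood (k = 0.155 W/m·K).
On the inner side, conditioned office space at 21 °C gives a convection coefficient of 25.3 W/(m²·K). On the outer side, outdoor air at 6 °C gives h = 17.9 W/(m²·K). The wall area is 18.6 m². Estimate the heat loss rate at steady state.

Q ≈ 92.4 W

Model the wall as resistances in series:
R_inner film = 1/(h_i·A) = 1/(25.3×18.6) = 0.002125 K/W
R_cast iron = L/(kA) = 0.0011/(49.9×18.6) = 1.185×10^-6 K/W
R_cellular glass = L/(kA) = 0.07/(0.0383×18.6) = 0.09826 K/W
R_hardwood = L/(kA) = 0.17/(0.155×18.6) = 0.05897 K/W
R_outer film = 1/(h_o·A) = 1/(17.9×18.6) = 0.003004 K/W
R_total = 0.1624 K/W
Q = ΔT / R_total = 15 / 0.1624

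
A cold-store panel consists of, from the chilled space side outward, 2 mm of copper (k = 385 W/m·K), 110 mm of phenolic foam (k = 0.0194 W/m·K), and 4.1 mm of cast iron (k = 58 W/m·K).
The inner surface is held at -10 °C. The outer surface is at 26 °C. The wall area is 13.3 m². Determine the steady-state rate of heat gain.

Thermal resistances in series:
R_copper = L/(kA) = 0.002/(385×13.3) = 3.906×10^-7 K/W
R_phenolic foam = L/(kA) = 0.11/(0.0194×13.3) = 0.4263 K/W
R_cast iron = L/(kA) = 0.0041/(58×13.3) = 5.315×10^-6 K/W
R_total = 0.4263 K/W
Q = ΔT / R_total = 36 / 0.4263

Q ≈ 84.4 W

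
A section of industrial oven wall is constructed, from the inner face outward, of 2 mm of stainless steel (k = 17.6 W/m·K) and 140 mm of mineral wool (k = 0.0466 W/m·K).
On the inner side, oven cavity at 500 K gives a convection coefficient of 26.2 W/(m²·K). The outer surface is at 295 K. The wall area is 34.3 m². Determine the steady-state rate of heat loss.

Q ≈ 2310 W

Model the wall as resistances in series:
R_inner film = 1/(h_i·A) = 1/(26.2×34.3) = 0.001113 K/W
R_stainless steel = L/(kA) = 0.002/(17.6×34.3) = 3.313×10^-6 K/W
R_mineral wool = L/(kA) = 0.14/(0.0466×34.3) = 0.08759 K/W
R_total = 0.0887 K/W
Q = ΔT / R_total = 205 / 0.0887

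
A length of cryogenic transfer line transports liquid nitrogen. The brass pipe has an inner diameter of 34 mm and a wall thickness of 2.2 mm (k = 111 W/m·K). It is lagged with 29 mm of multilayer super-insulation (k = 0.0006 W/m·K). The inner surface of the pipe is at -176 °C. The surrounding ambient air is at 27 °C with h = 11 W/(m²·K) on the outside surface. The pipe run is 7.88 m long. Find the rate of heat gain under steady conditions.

Per-layer cylindrical resistances, series-summed:
R_brass pipe wall = ln(19.2/17)/(2π×111×7.88) = 2.214×10^-5 K/W
R_multilayer super-insulation = ln(48.2/19.2)/(2π×0.0006×7.88) = 30.98 K/W
R_outer film = 1/(h_o·2πr_oL) = 1/(11×2π×0.0482×7.88) = 0.03809 K/W
R_total = 31.02 K/W
Q = ΔT/R_total = 203/31.02

Q ≈ 6.54 W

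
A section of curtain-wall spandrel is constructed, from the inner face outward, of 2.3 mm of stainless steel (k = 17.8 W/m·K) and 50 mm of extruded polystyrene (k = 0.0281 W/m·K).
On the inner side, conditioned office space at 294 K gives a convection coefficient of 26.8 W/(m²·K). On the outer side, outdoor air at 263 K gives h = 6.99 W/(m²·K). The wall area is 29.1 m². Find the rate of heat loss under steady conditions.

Thermal resistances in series:
R_inner film = 1/(h_i·A) = 1/(26.8×29.1) = 0.001282 K/W
R_stainless steel = L/(kA) = 0.0023/(17.8×29.1) = 4.44×10^-6 K/W
R_extruded polystyrene = L/(kA) = 0.05/(0.0281×29.1) = 0.06115 K/W
R_outer film = 1/(h_o·A) = 1/(6.99×29.1) = 0.004916 K/W
R_total = 0.06735 K/W
Q = ΔT / R_total = 31 / 0.06735

Q ≈ 460 W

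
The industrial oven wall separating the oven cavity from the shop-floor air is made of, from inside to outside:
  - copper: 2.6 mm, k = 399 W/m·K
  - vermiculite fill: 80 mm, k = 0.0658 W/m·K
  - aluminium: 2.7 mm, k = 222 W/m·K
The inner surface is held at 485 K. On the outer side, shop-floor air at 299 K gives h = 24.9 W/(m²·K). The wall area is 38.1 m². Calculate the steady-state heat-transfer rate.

Q ≈ 5640 W

Using the resistance-network approach (series):
R_copper = L/(kA) = 0.0026/(399×38.1) = 1.71×10^-7 K/W
R_vermiculite fill = L/(kA) = 0.08/(0.0658×38.1) = 0.03191 K/W
R_aluminium = L/(kA) = 0.0027/(222×38.1) = 3.192×10^-7 K/W
R_outer film = 1/(h_o·A) = 1/(24.9×38.1) = 0.001054 K/W
R_total = 0.03297 K/W
Q = ΔT / R_total = 186 / 0.03297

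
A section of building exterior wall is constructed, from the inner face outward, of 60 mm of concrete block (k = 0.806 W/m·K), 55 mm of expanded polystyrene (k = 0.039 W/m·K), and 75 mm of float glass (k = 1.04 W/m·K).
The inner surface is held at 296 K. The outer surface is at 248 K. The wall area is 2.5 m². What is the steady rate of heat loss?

Q ≈ 77.1 W

Treating each layer as a thermal resistance in series:
R_concrete block = L/(kA) = 0.06/(0.806×2.5) = 0.02978 K/W
R_expanded polystyrene = L/(kA) = 0.055/(0.039×2.5) = 0.5641 K/W
R_float glass = L/(kA) = 0.075/(1.04×2.5) = 0.02885 K/W
R_total = 0.6227 K/W
Q = ΔT / R_total = 48 / 0.6227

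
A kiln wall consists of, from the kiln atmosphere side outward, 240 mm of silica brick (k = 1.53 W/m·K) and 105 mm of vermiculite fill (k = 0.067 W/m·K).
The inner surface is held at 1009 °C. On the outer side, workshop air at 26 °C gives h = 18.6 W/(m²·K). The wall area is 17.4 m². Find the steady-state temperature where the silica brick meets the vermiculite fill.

Series thermal resistances:
R_silica brick = L/(kA) = 0.24/(1.53×17.4) = 0.009015 K/W
R_vermiculite fill = L/(kA) = 0.105/(0.067×17.4) = 0.09007 K/W
R_outer film = 1/(h_o·A) = 1/(18.6×17.4) = 0.00309 K/W
R_total = 0.1022 K/W;  Q = ΔT/R_total = 983/0.1022 = 9621 W
T_interface = T_inner − Q·ΣR(inner→interface) = 1009 − 9620×0.009015

T ≈ 922 °C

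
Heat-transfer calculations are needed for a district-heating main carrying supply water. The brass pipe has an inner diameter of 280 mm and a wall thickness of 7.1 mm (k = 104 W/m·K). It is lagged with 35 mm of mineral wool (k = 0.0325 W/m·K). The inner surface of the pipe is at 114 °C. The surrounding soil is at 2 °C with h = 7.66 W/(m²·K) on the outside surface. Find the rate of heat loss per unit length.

Per-layer cylindrical resistances, series-summed:
R_brass pipe wall = ln(147.1/140)/(2π×104×1) = 7.571×10^-5 K/W
R_mineral wool = ln(182.1/147.1)/(2π×0.0325×1) = 1.045 K/W
R_outer film = 1/(h_o·2πr_oL) = 1/(7.66×2π×0.1821×1) = 0.1141 K/W
R_total = 1.159 K/W
Q = ΔT/R_total = 112/1.159

q′ ≈ 96.6 W/m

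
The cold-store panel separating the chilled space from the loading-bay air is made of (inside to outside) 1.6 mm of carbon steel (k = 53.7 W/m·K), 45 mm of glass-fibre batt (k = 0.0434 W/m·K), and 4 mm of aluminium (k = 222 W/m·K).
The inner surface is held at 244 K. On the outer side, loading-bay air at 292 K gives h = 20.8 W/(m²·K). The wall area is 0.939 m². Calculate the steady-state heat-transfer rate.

Q ≈ 41.5 W

Thermal resistances in series:
R_carbon steel = L/(kA) = 0.0016/(53.7×0.939) = 3.173×10^-5 K/W
R_glass-fibre batt = L/(kA) = 0.045/(0.0434×0.939) = 1.104 K/W
R_aluminium = L/(kA) = 0.004/(222×0.939) = 1.919×10^-5 K/W
R_outer film = 1/(h_o·A) = 1/(20.8×0.939) = 0.0512 K/W
R_total = 1.155 K/W
Q = ΔT / R_total = 48 / 1.155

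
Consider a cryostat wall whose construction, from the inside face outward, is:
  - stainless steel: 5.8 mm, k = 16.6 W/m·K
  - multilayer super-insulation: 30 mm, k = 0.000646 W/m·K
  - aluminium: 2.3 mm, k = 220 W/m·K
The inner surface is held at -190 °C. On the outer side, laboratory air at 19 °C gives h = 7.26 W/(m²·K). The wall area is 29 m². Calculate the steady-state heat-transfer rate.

Series thermal resistances:
R_stainless steel = L/(kA) = 0.0058/(16.6×29) = 1.205×10^-5 K/W
R_multilayer super-insulation = L/(kA) = 0.03/(0.000646×29) = 1.601 K/W
R_aluminium = L/(kA) = 0.0023/(220×29) = 3.605×10^-7 K/W
R_outer film = 1/(h_o·A) = 1/(7.26×29) = 0.00475 K/W
R_total = 1.606 K/W
Q = ΔT / R_total = 209 / 1.606

Q ≈ 130 W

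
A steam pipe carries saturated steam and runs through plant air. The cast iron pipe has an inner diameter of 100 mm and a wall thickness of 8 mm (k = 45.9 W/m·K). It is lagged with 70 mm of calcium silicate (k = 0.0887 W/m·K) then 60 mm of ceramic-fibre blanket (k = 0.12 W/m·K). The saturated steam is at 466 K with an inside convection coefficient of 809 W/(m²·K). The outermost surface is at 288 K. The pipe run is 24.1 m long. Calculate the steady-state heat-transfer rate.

Q ≈ 2220 W

For a radial system each layer contributes R = ln(r_out/r_in)/(2πkL); films add R = 1/(hA).
R_inner film = 1/(h_i·2πr₁L) = 1/(809×2π×0.05×24.1) = 1.633×10^-4 K/W
R_cast iron pipe wall = ln(58/50)/(2π×45.9×24.1) = 2.135×10^-5 K/W
R_calcium silicate = ln(128/58)/(2π×0.0887×24.1) = 0.05894 K/W
R_ceramic-fibre blanket = ln(188/128)/(2π×0.12×24.1) = 0.02116 K/W
R_total = 0.08028 K/W
Q = ΔT/R_total = 178/0.08028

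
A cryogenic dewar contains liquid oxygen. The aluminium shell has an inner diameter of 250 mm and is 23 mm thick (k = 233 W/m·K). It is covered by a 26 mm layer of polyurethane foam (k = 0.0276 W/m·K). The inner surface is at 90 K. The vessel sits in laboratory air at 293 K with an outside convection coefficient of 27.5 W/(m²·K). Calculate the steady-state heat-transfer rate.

Q ≈ 67.5 W

Radial (spherical) resistances in series:
R_aluminium shell = (1/0.125 − 1/0.148)/(4π×233) = 4.246×10^-4 K/W
R_polyurethane foam = (1/0.148 − 1/0.174)/(4π×0.0276) = 2.911 K/W
R_outer film = 1/(h·4πr_o²) = 1/(27.5×4π×0.174²) = 0.09558 K/W
R_total = 3.007 K/W
Q = ΔT/R_total = 203/3.007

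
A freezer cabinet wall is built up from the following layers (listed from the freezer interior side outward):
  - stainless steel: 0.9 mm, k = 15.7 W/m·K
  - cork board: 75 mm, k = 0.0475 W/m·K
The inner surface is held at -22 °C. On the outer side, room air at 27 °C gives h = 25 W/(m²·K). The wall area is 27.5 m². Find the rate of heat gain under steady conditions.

Q ≈ 832 W

Series thermal resistances:
R_stainless steel = L/(kA) = 0.0009/(15.7×27.5) = 2.085×10^-6 K/W
R_cork board = L/(kA) = 0.075/(0.0475×27.5) = 0.05742 K/W
R_outer film = 1/(h_o·A) = 1/(25×27.5) = 0.001455 K/W
R_total = 0.05887 K/W
Q = ΔT / R_total = 49 / 0.05887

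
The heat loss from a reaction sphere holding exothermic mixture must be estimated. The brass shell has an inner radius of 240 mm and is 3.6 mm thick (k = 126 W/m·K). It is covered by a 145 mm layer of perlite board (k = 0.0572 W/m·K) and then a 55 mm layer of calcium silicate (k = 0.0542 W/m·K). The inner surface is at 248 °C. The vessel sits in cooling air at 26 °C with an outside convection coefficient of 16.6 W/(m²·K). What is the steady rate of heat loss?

Q ≈ 84.6 W

Spherical conduction: R = (1/r_in − 1/r_out)/(4πk) per layer; series-sum.
R_brass shell = (1/0.24 − 1/0.2436)/(4π×126) = 3.889×10^-5 K/W
R_perlite board = (1/0.2436 − 1/0.3886)/(4π×0.0572) = 2.131 K/W
R_calcium silicate = (1/0.3886 − 1/0.4436)/(4π×0.0542) = 0.4684 K/W
R_outer film = 1/(h·4πr_o²) = 1/(16.6×4π×0.4436²) = 0.02436 K/W
R_total = 2.624 K/W
Q = ΔT/R_total = 222/2.624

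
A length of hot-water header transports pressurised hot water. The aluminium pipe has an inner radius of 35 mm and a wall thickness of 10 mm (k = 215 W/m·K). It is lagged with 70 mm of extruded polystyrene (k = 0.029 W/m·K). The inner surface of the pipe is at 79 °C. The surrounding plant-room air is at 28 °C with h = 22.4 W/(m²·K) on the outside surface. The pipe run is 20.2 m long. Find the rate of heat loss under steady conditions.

Q ≈ 198 W

Treating each annulus and film as a series resistance:
R_aluminium pipe wall = ln(45/35)/(2π×215×20.2) = 9.21×10^-6 K/W
R_extruded polystyrene = ln(115/45)/(2π×0.029×20.2) = 0.2549 K/W
R_outer film = 1/(h_o·2πr_oL) = 1/(22.4×2π×0.115×20.2) = 0.003059 K/W
R_total = 0.258 K/W
Q = ΔT/R_total = 51/0.258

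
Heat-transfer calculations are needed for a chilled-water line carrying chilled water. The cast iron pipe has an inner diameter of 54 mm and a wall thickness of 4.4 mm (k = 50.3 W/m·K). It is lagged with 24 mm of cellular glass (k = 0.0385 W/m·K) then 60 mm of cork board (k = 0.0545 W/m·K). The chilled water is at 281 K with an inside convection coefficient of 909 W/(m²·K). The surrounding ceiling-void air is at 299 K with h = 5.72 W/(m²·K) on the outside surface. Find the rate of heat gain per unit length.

For a radial system each layer contributes R = ln(r_out/r_in)/(2πkL); films add R = 1/(hA).
R_inner film = 1/(h_i·2πr₁L) = 1/(909×2π×0.027×1) = 0.006485 K/W
R_cast iron pipe wall = ln(31.4/27)/(2π×50.3×1) = 4.777×10^-4 K/W
R_cellular glass = ln(55.4/31.4)/(2π×0.0385×1) = 2.347 K/W
R_cork board = ln(115.4/55.4)/(2π×0.0545×1) = 2.143 K/W
R_outer film = 1/(h_o·2πr_oL) = 1/(5.72×2π×0.1154×1) = 0.2411 K/W
R_total = 4.738 K/W
Q = ΔT/R_total = 18/4.738

q′ ≈ 3.8 W/m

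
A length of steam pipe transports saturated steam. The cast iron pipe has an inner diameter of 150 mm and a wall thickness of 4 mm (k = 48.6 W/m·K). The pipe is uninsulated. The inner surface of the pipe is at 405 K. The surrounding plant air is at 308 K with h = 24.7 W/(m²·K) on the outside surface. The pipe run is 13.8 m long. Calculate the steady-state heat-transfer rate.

For a radial system each layer contributes R = ln(r_out/r_in)/(2πkL); films add R = 1/(hA).
R_cast iron pipe wall = ln(79/75)/(2π×48.6×13.8) = 1.233×10^-5 K/W
R_outer film = 1/(h_o·2πr_oL) = 1/(24.7×2π×0.079×13.8) = 0.00591 K/W
R_total = 0.005923 K/W
Q = ΔT/R_total = 97/0.005923

Q ≈ 16400 W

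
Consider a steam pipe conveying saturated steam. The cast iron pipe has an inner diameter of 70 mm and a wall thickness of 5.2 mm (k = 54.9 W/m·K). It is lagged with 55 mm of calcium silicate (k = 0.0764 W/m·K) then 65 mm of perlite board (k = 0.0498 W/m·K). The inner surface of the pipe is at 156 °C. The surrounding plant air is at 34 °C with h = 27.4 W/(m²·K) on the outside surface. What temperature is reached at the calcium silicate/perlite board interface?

T ≈ 93.3 °C

Per-layer cylindrical resistances, series-summed:
R_cast iron pipe wall = ln(40.2/35)/(2π×54.9×1) = 4.016×10^-4 K/W
R_calcium silicate = ln(95.2/40.2)/(2π×0.0764×1) = 1.796 K/W
R_perlite board = ln(160.2/95.2)/(2π×0.0498×1) = 1.663 K/W
R_outer film = 1/(h_o·2πr_oL) = 1/(27.4×2π×0.1602×1) = 0.03626 K/W
R_total = 3.496 K/W
Q = ΔT/R_total = 122/3.496
Q = 34.9 W/m
T_interface = T_inner − Q·ΣR(inner→interface) = 156 − 34.9×1.796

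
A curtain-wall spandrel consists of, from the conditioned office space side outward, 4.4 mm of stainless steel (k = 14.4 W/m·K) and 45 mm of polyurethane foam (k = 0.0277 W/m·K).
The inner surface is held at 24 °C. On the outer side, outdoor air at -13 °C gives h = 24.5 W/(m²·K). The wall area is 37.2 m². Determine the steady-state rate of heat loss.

Model the wall as resistances in series:
R_stainless steel = L/(kA) = 0.0044/(14.4×37.2) = 8.214×10^-6 K/W
R_polyurethane foam = L/(kA) = 0.045/(0.0277×37.2) = 0.04367 K/W
R_outer film = 1/(h_o·A) = 1/(24.5×37.2) = 0.001097 K/W
R_total = 0.04478 K/W
Q = ΔT / R_total = 37 / 0.04478

Q ≈ 826 W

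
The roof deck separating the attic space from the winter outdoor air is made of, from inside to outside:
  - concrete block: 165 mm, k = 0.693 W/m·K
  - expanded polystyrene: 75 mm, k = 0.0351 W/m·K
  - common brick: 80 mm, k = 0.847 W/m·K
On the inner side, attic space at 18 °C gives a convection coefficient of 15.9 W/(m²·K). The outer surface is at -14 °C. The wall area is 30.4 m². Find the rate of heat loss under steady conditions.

Using the resistance-network approach (series):
R_inner film = 1/(h_i·A) = 1/(15.9×30.4) = 0.002069 K/W
R_concrete block = L/(kA) = 0.165/(0.693×30.4) = 0.007832 K/W
R_expanded polystyrene = L/(kA) = 0.075/(0.0351×30.4) = 0.07029 K/W
R_common brick = L/(kA) = 0.08/(0.847×30.4) = 0.003107 K/W
R_total = 0.0833 K/W
Q = ΔT / R_total = 32 / 0.0833

Q ≈ 384 W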